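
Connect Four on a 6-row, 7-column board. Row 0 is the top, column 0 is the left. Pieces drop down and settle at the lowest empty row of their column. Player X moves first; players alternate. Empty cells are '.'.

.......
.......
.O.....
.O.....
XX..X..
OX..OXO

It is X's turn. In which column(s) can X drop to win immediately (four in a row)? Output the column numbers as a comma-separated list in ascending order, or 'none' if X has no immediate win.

col 0: drop X → no win
col 1: drop X → no win
col 2: drop X → no win
col 3: drop X → no win
col 4: drop X → no win
col 5: drop X → no win
col 6: drop X → no win

Answer: none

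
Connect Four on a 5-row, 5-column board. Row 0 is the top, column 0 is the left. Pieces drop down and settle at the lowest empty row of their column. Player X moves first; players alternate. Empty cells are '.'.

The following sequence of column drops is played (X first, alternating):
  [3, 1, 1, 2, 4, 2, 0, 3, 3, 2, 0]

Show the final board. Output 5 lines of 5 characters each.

Answer: .....
.....
..OX.
XXOO.
XOOXX

Derivation:
Move 1: X drops in col 3, lands at row 4
Move 2: O drops in col 1, lands at row 4
Move 3: X drops in col 1, lands at row 3
Move 4: O drops in col 2, lands at row 4
Move 5: X drops in col 4, lands at row 4
Move 6: O drops in col 2, lands at row 3
Move 7: X drops in col 0, lands at row 4
Move 8: O drops in col 3, lands at row 3
Move 9: X drops in col 3, lands at row 2
Move 10: O drops in col 2, lands at row 2
Move 11: X drops in col 0, lands at row 3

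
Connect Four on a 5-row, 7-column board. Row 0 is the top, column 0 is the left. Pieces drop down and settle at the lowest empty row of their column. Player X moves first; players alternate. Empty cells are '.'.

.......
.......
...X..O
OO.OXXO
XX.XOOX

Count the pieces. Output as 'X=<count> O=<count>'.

X=7 O=7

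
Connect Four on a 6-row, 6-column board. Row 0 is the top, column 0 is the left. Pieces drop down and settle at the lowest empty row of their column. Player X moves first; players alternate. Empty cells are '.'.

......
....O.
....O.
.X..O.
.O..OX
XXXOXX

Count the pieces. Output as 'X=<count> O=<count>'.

X=7 O=6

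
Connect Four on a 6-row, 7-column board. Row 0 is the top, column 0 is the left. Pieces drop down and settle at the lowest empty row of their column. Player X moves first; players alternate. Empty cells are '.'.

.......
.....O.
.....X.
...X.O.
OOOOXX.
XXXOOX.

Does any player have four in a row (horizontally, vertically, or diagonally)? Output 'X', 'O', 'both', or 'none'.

O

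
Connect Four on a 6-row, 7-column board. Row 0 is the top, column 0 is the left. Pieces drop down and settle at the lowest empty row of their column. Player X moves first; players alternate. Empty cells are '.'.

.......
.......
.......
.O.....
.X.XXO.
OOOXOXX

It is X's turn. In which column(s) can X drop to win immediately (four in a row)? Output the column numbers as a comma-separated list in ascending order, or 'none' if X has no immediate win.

Answer: 2

Derivation:
col 0: drop X → no win
col 1: drop X → no win
col 2: drop X → WIN!
col 3: drop X → no win
col 4: drop X → no win
col 5: drop X → no win
col 6: drop X → no win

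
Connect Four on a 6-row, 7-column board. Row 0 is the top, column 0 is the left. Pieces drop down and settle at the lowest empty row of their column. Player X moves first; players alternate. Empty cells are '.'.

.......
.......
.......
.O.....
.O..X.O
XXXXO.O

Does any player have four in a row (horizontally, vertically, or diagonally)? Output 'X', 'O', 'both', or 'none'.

X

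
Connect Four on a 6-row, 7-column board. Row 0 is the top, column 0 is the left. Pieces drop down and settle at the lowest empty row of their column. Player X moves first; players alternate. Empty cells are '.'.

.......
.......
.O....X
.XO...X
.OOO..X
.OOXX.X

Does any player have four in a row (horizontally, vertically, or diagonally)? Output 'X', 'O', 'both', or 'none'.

X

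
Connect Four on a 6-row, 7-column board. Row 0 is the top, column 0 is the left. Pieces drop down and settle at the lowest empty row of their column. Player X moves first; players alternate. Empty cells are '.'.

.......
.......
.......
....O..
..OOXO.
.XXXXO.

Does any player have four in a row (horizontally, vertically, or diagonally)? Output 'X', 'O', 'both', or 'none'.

X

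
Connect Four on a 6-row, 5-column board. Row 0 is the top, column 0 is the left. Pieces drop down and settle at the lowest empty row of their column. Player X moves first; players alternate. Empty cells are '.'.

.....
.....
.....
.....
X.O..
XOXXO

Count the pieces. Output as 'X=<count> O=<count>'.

X=4 O=3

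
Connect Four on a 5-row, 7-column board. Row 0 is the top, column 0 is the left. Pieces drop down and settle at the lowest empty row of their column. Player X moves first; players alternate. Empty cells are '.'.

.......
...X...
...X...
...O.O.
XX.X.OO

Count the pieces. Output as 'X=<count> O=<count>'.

X=5 O=4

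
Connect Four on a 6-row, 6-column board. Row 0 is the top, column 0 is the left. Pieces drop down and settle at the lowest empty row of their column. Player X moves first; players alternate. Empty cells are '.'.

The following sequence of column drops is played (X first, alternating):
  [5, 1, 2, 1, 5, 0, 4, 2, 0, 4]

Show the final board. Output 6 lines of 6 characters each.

Answer: ......
......
......
......
XOO.OX
OOX.XX

Derivation:
Move 1: X drops in col 5, lands at row 5
Move 2: O drops in col 1, lands at row 5
Move 3: X drops in col 2, lands at row 5
Move 4: O drops in col 1, lands at row 4
Move 5: X drops in col 5, lands at row 4
Move 6: O drops in col 0, lands at row 5
Move 7: X drops in col 4, lands at row 5
Move 8: O drops in col 2, lands at row 4
Move 9: X drops in col 0, lands at row 4
Move 10: O drops in col 4, lands at row 4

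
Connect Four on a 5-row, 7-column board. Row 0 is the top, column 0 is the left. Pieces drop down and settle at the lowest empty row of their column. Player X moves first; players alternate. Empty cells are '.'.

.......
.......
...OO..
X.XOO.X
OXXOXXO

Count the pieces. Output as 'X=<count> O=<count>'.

X=7 O=7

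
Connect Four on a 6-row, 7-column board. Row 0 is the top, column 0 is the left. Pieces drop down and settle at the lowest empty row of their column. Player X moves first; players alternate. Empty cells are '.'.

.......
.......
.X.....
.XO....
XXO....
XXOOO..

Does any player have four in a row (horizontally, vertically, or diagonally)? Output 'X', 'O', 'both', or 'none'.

X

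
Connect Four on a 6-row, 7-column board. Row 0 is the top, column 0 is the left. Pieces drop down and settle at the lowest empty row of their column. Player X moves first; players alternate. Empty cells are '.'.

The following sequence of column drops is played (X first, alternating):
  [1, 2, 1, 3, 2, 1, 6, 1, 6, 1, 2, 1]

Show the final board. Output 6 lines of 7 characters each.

Move 1: X drops in col 1, lands at row 5
Move 2: O drops in col 2, lands at row 5
Move 3: X drops in col 1, lands at row 4
Move 4: O drops in col 3, lands at row 5
Move 5: X drops in col 2, lands at row 4
Move 6: O drops in col 1, lands at row 3
Move 7: X drops in col 6, lands at row 5
Move 8: O drops in col 1, lands at row 2
Move 9: X drops in col 6, lands at row 4
Move 10: O drops in col 1, lands at row 1
Move 11: X drops in col 2, lands at row 3
Move 12: O drops in col 1, lands at row 0

Answer: .O.....
.O.....
.O.....
.OX....
.XX...X
.XOO..X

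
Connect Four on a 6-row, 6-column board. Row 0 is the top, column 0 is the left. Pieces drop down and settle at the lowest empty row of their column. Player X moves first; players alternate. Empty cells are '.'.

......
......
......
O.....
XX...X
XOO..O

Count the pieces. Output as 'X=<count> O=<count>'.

X=4 O=4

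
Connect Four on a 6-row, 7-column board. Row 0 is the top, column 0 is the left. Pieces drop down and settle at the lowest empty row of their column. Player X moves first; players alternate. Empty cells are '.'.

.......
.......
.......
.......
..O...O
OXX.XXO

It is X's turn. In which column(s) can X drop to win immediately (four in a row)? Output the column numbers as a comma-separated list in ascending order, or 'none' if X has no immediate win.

Answer: 3

Derivation:
col 0: drop X → no win
col 1: drop X → no win
col 2: drop X → no win
col 3: drop X → WIN!
col 4: drop X → no win
col 5: drop X → no win
col 6: drop X → no win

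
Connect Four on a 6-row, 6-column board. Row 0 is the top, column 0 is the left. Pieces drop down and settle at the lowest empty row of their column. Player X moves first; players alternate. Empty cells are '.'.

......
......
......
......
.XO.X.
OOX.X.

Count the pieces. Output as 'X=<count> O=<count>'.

X=4 O=3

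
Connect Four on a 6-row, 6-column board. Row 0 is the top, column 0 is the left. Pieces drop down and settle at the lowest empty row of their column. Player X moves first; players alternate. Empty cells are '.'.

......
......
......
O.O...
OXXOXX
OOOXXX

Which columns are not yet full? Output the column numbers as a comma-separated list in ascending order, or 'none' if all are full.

col 0: top cell = '.' → open
col 1: top cell = '.' → open
col 2: top cell = '.' → open
col 3: top cell = '.' → open
col 4: top cell = '.' → open
col 5: top cell = '.' → open

Answer: 0,1,2,3,4,5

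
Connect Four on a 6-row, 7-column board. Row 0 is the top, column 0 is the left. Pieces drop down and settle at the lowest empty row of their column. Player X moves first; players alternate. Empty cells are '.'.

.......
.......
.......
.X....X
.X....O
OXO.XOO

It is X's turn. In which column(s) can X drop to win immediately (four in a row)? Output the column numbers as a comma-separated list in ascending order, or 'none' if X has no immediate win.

Answer: 1

Derivation:
col 0: drop X → no win
col 1: drop X → WIN!
col 2: drop X → no win
col 3: drop X → no win
col 4: drop X → no win
col 5: drop X → no win
col 6: drop X → no win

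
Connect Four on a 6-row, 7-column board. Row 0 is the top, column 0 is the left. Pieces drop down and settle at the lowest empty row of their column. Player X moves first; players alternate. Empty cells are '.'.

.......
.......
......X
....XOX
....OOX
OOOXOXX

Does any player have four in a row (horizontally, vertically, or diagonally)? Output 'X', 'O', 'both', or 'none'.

X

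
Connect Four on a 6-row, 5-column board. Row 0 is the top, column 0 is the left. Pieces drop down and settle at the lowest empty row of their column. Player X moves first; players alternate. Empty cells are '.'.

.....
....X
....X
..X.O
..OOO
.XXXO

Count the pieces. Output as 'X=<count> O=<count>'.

X=6 O=5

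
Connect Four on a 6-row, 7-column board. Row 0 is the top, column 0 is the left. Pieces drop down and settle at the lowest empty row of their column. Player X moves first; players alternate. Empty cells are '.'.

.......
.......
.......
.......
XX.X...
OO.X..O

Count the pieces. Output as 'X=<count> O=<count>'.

X=4 O=3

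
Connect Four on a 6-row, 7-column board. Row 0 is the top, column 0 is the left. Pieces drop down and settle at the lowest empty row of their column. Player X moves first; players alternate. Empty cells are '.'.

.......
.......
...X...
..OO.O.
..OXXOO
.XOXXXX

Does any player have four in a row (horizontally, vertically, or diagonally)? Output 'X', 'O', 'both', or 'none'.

X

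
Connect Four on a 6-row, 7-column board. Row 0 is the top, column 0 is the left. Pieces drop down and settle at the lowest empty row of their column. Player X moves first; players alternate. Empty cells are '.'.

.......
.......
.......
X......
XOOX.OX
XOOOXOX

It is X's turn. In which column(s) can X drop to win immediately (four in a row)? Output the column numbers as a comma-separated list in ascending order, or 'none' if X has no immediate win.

Answer: 0

Derivation:
col 0: drop X → WIN!
col 1: drop X → no win
col 2: drop X → no win
col 3: drop X → no win
col 4: drop X → no win
col 5: drop X → no win
col 6: drop X → no win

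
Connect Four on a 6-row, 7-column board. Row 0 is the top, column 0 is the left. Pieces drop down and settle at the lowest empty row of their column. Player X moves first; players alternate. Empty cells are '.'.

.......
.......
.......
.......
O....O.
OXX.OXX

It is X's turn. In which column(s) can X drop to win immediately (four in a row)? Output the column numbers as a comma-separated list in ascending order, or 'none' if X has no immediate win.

Answer: none

Derivation:
col 0: drop X → no win
col 1: drop X → no win
col 2: drop X → no win
col 3: drop X → no win
col 4: drop X → no win
col 5: drop X → no win
col 6: drop X → no win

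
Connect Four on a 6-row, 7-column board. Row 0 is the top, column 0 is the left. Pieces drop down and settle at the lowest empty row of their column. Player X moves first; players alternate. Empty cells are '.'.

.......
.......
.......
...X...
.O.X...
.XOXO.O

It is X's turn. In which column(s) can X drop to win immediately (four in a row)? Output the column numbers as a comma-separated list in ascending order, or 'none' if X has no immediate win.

Answer: 3

Derivation:
col 0: drop X → no win
col 1: drop X → no win
col 2: drop X → no win
col 3: drop X → WIN!
col 4: drop X → no win
col 5: drop X → no win
col 6: drop X → no win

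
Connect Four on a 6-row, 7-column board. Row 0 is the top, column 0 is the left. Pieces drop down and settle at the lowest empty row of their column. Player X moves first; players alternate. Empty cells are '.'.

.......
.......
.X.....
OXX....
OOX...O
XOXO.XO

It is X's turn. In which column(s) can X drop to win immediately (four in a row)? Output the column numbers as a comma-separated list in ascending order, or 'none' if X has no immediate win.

Answer: 2

Derivation:
col 0: drop X → no win
col 1: drop X → no win
col 2: drop X → WIN!
col 3: drop X → no win
col 4: drop X → no win
col 5: drop X → no win
col 6: drop X → no win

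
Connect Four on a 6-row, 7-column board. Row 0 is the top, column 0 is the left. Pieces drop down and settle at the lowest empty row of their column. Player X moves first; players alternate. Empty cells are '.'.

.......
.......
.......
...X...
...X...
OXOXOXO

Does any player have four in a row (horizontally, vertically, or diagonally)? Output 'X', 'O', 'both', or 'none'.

none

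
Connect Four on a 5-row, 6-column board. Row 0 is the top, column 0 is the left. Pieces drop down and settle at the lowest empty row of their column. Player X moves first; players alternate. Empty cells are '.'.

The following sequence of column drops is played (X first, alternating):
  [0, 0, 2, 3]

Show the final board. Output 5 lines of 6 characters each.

Answer: ......
......
......
O.....
X.XO..

Derivation:
Move 1: X drops in col 0, lands at row 4
Move 2: O drops in col 0, lands at row 3
Move 3: X drops in col 2, lands at row 4
Move 4: O drops in col 3, lands at row 4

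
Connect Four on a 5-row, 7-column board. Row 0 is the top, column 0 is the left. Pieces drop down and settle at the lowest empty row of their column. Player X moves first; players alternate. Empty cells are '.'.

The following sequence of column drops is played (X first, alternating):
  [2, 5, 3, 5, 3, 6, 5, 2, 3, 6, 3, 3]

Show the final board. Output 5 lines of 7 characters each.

Move 1: X drops in col 2, lands at row 4
Move 2: O drops in col 5, lands at row 4
Move 3: X drops in col 3, lands at row 4
Move 4: O drops in col 5, lands at row 3
Move 5: X drops in col 3, lands at row 3
Move 6: O drops in col 6, lands at row 4
Move 7: X drops in col 5, lands at row 2
Move 8: O drops in col 2, lands at row 3
Move 9: X drops in col 3, lands at row 2
Move 10: O drops in col 6, lands at row 3
Move 11: X drops in col 3, lands at row 1
Move 12: O drops in col 3, lands at row 0

Answer: ...O...
...X...
...X.X.
..OX.OO
..XX.OO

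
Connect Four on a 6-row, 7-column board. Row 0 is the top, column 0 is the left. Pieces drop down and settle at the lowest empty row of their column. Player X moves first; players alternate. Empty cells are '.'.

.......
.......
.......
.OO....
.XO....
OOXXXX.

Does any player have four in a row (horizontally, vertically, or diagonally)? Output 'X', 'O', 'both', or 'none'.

X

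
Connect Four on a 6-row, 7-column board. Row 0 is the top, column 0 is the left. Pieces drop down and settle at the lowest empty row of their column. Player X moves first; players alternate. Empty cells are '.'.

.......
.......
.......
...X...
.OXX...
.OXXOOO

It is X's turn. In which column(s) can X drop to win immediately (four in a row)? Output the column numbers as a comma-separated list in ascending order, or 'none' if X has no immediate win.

col 0: drop X → no win
col 1: drop X → no win
col 2: drop X → no win
col 3: drop X → WIN!
col 4: drop X → no win
col 5: drop X → no win
col 6: drop X → no win

Answer: 3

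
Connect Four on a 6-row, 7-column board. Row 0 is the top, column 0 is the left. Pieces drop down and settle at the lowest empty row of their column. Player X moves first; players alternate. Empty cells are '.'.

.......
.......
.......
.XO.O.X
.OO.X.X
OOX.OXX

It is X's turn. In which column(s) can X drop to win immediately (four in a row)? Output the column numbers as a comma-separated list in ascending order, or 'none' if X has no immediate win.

col 0: drop X → no win
col 1: drop X → no win
col 2: drop X → no win
col 3: drop X → no win
col 4: drop X → no win
col 5: drop X → no win
col 6: drop X → WIN!

Answer: 6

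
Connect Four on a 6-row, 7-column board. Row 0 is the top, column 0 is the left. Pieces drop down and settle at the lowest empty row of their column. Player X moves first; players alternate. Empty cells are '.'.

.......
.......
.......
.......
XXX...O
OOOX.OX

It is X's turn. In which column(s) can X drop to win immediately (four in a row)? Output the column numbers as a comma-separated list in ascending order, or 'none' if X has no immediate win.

col 0: drop X → no win
col 1: drop X → no win
col 2: drop X → no win
col 3: drop X → WIN!
col 4: drop X → no win
col 5: drop X → no win
col 6: drop X → no win

Answer: 3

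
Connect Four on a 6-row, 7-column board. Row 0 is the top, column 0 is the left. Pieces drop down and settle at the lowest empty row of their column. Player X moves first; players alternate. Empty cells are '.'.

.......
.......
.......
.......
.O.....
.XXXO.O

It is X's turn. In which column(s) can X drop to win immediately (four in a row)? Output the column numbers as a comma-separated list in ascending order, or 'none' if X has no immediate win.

col 0: drop X → WIN!
col 1: drop X → no win
col 2: drop X → no win
col 3: drop X → no win
col 4: drop X → no win
col 5: drop X → no win
col 6: drop X → no win

Answer: 0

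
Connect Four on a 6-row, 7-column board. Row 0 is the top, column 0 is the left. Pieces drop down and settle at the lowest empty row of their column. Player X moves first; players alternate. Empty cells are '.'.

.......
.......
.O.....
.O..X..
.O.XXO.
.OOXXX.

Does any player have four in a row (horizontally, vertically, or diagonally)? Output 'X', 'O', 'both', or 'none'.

O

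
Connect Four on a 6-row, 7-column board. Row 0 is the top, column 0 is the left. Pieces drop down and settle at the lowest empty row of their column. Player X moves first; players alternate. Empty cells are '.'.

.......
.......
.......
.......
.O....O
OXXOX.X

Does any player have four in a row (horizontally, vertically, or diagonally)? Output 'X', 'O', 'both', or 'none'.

none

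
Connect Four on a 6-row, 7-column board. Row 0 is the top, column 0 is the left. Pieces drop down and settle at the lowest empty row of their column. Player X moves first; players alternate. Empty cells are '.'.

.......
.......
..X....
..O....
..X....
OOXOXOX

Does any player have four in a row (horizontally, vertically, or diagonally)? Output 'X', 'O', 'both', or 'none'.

none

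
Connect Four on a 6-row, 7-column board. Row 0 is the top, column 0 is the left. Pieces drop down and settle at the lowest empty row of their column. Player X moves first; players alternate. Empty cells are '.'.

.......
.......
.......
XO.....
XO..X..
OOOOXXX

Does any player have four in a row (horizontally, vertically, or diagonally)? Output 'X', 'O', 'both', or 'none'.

O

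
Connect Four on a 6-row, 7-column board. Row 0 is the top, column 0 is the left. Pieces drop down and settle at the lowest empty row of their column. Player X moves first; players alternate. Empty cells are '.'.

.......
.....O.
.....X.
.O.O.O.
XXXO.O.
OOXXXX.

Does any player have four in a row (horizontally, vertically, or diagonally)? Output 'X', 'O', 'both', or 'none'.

X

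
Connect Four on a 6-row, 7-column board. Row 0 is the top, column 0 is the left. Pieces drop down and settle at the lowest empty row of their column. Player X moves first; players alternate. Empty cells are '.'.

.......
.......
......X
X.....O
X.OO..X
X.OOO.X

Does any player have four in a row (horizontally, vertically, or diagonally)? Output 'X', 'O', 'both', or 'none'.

none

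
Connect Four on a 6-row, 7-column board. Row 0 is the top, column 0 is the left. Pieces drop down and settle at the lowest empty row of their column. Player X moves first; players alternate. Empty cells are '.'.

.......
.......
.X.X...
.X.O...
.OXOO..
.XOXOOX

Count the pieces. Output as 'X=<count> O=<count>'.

X=7 O=7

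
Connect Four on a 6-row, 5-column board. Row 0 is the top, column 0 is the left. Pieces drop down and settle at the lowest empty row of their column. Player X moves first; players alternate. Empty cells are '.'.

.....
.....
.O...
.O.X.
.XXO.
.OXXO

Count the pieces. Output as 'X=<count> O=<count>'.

X=5 O=5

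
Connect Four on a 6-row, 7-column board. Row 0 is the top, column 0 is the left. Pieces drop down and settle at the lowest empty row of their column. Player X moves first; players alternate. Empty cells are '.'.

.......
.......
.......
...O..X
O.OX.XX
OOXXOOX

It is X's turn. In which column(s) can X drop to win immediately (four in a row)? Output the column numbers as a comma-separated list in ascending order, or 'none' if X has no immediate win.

Answer: 4,6

Derivation:
col 0: drop X → no win
col 1: drop X → no win
col 2: drop X → no win
col 3: drop X → no win
col 4: drop X → WIN!
col 5: drop X → no win
col 6: drop X → WIN!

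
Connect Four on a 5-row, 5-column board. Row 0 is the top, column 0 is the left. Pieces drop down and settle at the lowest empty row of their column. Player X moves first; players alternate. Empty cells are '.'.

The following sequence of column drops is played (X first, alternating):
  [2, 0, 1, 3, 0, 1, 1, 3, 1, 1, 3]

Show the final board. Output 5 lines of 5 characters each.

Answer: .O...
.X...
.X.X.
XO.O.
OXXO.

Derivation:
Move 1: X drops in col 2, lands at row 4
Move 2: O drops in col 0, lands at row 4
Move 3: X drops in col 1, lands at row 4
Move 4: O drops in col 3, lands at row 4
Move 5: X drops in col 0, lands at row 3
Move 6: O drops in col 1, lands at row 3
Move 7: X drops in col 1, lands at row 2
Move 8: O drops in col 3, lands at row 3
Move 9: X drops in col 1, lands at row 1
Move 10: O drops in col 1, lands at row 0
Move 11: X drops in col 3, lands at row 2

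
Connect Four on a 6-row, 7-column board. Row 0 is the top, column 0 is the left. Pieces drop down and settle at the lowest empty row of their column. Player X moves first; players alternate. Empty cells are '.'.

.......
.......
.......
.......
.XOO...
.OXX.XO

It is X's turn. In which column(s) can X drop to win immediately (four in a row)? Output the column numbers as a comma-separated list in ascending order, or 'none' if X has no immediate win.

Answer: 4

Derivation:
col 0: drop X → no win
col 1: drop X → no win
col 2: drop X → no win
col 3: drop X → no win
col 4: drop X → WIN!
col 5: drop X → no win
col 6: drop X → no win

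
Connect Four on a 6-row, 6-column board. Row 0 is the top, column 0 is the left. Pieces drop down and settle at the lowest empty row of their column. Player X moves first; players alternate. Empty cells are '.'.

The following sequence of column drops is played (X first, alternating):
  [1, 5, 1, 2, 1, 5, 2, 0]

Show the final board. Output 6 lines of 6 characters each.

Move 1: X drops in col 1, lands at row 5
Move 2: O drops in col 5, lands at row 5
Move 3: X drops in col 1, lands at row 4
Move 4: O drops in col 2, lands at row 5
Move 5: X drops in col 1, lands at row 3
Move 6: O drops in col 5, lands at row 4
Move 7: X drops in col 2, lands at row 4
Move 8: O drops in col 0, lands at row 5

Answer: ......
......
......
.X....
.XX..O
OXO..O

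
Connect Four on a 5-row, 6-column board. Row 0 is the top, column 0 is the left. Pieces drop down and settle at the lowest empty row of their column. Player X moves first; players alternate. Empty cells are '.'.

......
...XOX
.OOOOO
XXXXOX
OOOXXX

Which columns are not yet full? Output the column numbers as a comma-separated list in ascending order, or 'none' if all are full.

Answer: 0,1,2,3,4,5

Derivation:
col 0: top cell = '.' → open
col 1: top cell = '.' → open
col 2: top cell = '.' → open
col 3: top cell = '.' → open
col 4: top cell = '.' → open
col 5: top cell = '.' → open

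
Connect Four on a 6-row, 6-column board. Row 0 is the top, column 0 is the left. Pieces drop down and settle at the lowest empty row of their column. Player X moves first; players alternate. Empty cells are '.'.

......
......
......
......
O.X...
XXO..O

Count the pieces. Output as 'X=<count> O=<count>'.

X=3 O=3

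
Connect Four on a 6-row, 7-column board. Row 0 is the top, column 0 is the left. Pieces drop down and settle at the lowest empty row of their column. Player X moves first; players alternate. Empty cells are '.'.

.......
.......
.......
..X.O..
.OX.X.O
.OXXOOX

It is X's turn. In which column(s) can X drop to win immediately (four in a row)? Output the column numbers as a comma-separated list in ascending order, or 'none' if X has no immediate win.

Answer: 2

Derivation:
col 0: drop X → no win
col 1: drop X → no win
col 2: drop X → WIN!
col 3: drop X → no win
col 4: drop X → no win
col 5: drop X → no win
col 6: drop X → no win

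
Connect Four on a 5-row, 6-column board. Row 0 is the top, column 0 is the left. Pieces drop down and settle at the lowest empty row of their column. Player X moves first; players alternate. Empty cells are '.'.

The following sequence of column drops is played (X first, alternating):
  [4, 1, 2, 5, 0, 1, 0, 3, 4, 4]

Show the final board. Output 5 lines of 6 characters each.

Move 1: X drops in col 4, lands at row 4
Move 2: O drops in col 1, lands at row 4
Move 3: X drops in col 2, lands at row 4
Move 4: O drops in col 5, lands at row 4
Move 5: X drops in col 0, lands at row 4
Move 6: O drops in col 1, lands at row 3
Move 7: X drops in col 0, lands at row 3
Move 8: O drops in col 3, lands at row 4
Move 9: X drops in col 4, lands at row 3
Move 10: O drops in col 4, lands at row 2

Answer: ......
......
....O.
XO..X.
XOXOXO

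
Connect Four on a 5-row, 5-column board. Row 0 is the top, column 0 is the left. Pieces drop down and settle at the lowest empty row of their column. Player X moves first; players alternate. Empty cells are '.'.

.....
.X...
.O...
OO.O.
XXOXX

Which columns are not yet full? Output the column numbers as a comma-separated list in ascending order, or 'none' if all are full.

col 0: top cell = '.' → open
col 1: top cell = '.' → open
col 2: top cell = '.' → open
col 3: top cell = '.' → open
col 4: top cell = '.' → open

Answer: 0,1,2,3,4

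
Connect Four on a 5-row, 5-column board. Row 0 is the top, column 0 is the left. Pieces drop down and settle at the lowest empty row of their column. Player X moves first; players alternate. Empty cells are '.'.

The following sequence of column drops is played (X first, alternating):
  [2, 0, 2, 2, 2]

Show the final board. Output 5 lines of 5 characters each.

Move 1: X drops in col 2, lands at row 4
Move 2: O drops in col 0, lands at row 4
Move 3: X drops in col 2, lands at row 3
Move 4: O drops in col 2, lands at row 2
Move 5: X drops in col 2, lands at row 1

Answer: .....
..X..
..O..
..X..
O.X..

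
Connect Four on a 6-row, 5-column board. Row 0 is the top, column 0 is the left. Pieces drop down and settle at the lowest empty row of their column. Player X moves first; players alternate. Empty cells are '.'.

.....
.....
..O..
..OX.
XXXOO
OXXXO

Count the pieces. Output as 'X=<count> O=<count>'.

X=7 O=6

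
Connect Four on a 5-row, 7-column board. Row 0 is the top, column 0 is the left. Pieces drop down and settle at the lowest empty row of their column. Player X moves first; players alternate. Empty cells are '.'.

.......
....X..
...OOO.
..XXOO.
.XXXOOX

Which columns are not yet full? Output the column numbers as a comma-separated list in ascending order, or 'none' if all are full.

col 0: top cell = '.' → open
col 1: top cell = '.' → open
col 2: top cell = '.' → open
col 3: top cell = '.' → open
col 4: top cell = '.' → open
col 5: top cell = '.' → open
col 6: top cell = '.' → open

Answer: 0,1,2,3,4,5,6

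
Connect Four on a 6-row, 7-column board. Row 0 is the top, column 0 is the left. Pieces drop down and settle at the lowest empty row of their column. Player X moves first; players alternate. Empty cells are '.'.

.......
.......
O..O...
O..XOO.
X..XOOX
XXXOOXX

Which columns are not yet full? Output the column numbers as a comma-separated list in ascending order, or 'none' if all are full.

Answer: 0,1,2,3,4,5,6

Derivation:
col 0: top cell = '.' → open
col 1: top cell = '.' → open
col 2: top cell = '.' → open
col 3: top cell = '.' → open
col 4: top cell = '.' → open
col 5: top cell = '.' → open
col 6: top cell = '.' → open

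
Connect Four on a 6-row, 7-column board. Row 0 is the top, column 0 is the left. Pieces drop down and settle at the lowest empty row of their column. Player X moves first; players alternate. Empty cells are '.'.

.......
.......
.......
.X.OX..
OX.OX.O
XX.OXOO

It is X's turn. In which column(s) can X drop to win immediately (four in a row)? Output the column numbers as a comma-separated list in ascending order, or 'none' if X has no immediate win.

col 0: drop X → no win
col 1: drop X → WIN!
col 2: drop X → no win
col 3: drop X → no win
col 4: drop X → WIN!
col 5: drop X → no win
col 6: drop X → no win

Answer: 1,4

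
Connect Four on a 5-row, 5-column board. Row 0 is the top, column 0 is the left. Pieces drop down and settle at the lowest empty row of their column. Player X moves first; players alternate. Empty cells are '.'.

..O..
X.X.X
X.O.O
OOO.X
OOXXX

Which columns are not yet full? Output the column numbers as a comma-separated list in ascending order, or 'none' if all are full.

Answer: 0,1,3,4

Derivation:
col 0: top cell = '.' → open
col 1: top cell = '.' → open
col 2: top cell = 'O' → FULL
col 3: top cell = '.' → open
col 4: top cell = '.' → open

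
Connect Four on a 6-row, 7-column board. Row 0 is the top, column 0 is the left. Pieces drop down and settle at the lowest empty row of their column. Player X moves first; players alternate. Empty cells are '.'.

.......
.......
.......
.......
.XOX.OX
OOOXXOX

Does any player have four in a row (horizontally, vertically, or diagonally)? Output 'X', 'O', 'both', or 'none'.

none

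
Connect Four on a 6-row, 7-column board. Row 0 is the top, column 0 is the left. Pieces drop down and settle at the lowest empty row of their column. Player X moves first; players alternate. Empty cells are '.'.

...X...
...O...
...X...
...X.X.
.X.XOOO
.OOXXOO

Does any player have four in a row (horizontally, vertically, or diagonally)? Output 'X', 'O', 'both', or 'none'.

X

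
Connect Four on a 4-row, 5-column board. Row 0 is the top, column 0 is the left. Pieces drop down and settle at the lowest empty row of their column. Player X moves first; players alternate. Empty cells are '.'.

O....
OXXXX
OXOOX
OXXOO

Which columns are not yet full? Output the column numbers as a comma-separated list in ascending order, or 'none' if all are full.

Answer: 1,2,3,4

Derivation:
col 0: top cell = 'O' → FULL
col 1: top cell = '.' → open
col 2: top cell = '.' → open
col 3: top cell = '.' → open
col 4: top cell = '.' → open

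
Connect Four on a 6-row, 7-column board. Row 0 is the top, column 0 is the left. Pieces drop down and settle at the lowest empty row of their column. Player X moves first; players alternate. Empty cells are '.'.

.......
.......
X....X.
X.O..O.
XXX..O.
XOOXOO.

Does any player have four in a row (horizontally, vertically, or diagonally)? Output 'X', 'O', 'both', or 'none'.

X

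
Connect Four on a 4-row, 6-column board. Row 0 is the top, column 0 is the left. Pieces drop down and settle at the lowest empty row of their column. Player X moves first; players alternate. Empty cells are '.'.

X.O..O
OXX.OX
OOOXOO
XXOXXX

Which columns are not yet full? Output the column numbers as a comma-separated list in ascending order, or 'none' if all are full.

col 0: top cell = 'X' → FULL
col 1: top cell = '.' → open
col 2: top cell = 'O' → FULL
col 3: top cell = '.' → open
col 4: top cell = '.' → open
col 5: top cell = 'O' → FULL

Answer: 1,3,4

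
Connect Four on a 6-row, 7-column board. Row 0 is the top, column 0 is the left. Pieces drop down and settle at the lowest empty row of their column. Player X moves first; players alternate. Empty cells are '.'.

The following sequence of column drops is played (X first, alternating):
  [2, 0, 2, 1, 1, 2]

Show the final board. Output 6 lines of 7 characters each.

Answer: .......
.......
.......
..O....
.XX....
OOX....

Derivation:
Move 1: X drops in col 2, lands at row 5
Move 2: O drops in col 0, lands at row 5
Move 3: X drops in col 2, lands at row 4
Move 4: O drops in col 1, lands at row 5
Move 5: X drops in col 1, lands at row 4
Move 6: O drops in col 2, lands at row 3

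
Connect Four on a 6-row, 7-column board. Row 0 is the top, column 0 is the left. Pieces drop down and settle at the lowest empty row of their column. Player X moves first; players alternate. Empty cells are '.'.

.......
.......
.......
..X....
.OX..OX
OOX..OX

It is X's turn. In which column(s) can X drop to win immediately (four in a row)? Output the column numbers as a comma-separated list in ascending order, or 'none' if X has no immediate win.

Answer: 2

Derivation:
col 0: drop X → no win
col 1: drop X → no win
col 2: drop X → WIN!
col 3: drop X → no win
col 4: drop X → no win
col 5: drop X → no win
col 6: drop X → no win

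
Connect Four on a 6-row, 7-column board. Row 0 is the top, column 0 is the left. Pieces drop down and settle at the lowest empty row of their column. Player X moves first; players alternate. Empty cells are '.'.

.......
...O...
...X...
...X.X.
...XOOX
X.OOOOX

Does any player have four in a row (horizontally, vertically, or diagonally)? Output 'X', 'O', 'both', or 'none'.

O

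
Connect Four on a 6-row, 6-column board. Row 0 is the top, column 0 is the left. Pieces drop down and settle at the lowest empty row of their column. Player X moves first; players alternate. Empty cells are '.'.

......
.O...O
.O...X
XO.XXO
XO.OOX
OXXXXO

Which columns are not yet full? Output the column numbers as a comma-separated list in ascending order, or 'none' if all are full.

Answer: 0,1,2,3,4,5

Derivation:
col 0: top cell = '.' → open
col 1: top cell = '.' → open
col 2: top cell = '.' → open
col 3: top cell = '.' → open
col 4: top cell = '.' → open
col 5: top cell = '.' → open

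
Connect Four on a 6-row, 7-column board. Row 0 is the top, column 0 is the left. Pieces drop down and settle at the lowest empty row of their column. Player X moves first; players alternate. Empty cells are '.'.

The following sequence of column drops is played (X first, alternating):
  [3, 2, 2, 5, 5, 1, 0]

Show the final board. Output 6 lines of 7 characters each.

Answer: .......
.......
.......
.......
..X..X.
XOOX.O.

Derivation:
Move 1: X drops in col 3, lands at row 5
Move 2: O drops in col 2, lands at row 5
Move 3: X drops in col 2, lands at row 4
Move 4: O drops in col 5, lands at row 5
Move 5: X drops in col 5, lands at row 4
Move 6: O drops in col 1, lands at row 5
Move 7: X drops in col 0, lands at row 5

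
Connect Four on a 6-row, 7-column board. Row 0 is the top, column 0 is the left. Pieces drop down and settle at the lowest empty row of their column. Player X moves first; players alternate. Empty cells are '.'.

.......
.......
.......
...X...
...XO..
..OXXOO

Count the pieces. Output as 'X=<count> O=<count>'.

X=4 O=4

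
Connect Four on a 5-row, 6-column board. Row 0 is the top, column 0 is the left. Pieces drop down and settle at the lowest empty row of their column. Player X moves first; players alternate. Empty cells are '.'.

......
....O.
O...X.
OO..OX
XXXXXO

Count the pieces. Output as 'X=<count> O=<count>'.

X=7 O=6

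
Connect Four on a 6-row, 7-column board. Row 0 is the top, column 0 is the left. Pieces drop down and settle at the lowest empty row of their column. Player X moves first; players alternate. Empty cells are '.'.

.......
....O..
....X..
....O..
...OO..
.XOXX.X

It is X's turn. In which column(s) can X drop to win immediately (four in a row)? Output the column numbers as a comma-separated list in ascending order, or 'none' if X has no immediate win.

Answer: 5

Derivation:
col 0: drop X → no win
col 1: drop X → no win
col 2: drop X → no win
col 3: drop X → no win
col 4: drop X → no win
col 5: drop X → WIN!
col 6: drop X → no win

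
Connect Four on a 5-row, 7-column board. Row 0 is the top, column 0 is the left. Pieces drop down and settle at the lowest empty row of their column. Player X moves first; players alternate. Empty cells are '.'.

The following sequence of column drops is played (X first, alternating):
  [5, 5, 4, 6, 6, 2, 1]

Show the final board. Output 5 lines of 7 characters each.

Move 1: X drops in col 5, lands at row 4
Move 2: O drops in col 5, lands at row 3
Move 3: X drops in col 4, lands at row 4
Move 4: O drops in col 6, lands at row 4
Move 5: X drops in col 6, lands at row 3
Move 6: O drops in col 2, lands at row 4
Move 7: X drops in col 1, lands at row 4

Answer: .......
.......
.......
.....OX
.XO.XXO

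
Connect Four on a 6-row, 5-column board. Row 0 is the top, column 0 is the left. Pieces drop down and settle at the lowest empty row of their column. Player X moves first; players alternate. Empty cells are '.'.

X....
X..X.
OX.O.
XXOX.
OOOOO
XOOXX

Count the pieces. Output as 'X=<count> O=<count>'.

X=10 O=10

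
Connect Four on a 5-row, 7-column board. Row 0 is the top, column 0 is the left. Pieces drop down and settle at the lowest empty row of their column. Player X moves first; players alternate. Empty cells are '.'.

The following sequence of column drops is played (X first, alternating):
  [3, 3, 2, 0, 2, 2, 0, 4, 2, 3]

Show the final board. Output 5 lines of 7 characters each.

Move 1: X drops in col 3, lands at row 4
Move 2: O drops in col 3, lands at row 3
Move 3: X drops in col 2, lands at row 4
Move 4: O drops in col 0, lands at row 4
Move 5: X drops in col 2, lands at row 3
Move 6: O drops in col 2, lands at row 2
Move 7: X drops in col 0, lands at row 3
Move 8: O drops in col 4, lands at row 4
Move 9: X drops in col 2, lands at row 1
Move 10: O drops in col 3, lands at row 2

Answer: .......
..X....
..OO...
X.XO...
O.XXO..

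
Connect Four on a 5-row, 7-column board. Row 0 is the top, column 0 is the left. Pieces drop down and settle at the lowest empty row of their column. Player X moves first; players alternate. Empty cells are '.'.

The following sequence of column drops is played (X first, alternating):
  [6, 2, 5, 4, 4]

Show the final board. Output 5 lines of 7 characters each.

Answer: .......
.......
.......
....X..
..O.OXX

Derivation:
Move 1: X drops in col 6, lands at row 4
Move 2: O drops in col 2, lands at row 4
Move 3: X drops in col 5, lands at row 4
Move 4: O drops in col 4, lands at row 4
Move 5: X drops in col 4, lands at row 3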